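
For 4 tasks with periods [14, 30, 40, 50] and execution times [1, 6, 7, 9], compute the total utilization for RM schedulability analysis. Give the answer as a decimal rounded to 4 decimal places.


Compute individual utilizations (exact fractions):
  Task 1: C/T = 1/14 (approx. 0.0714)
  Task 2: C/T = 6/30 = 1/5 (approx. 0.2)
  Task 3: C/T = 7/40 (approx. 0.175)
  Task 4: C/T = 9/50 (approx. 0.18)
Total utilization U = 1/14 + 1/5 + 7/40 + 9/50 = 877/1400
Rounded to 4 decimal places: U = 0.6264
RM (Liu & Layland) bound for 4 tasks = 0.756828; compare with U = 877/1400 (approx. 0.626429)
U <= bound, so schedulable by RM sufficient condition.

0.6264


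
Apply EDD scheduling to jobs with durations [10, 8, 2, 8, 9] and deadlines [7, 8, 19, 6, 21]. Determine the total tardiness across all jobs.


Sort by due date (EDD order): [(8, 6), (10, 7), (8, 8), (2, 19), (9, 21)]
Compute completion times and tardiness:
  Job 1: p=8, d=6, C=8, tardiness=max(0,8-6)=2
  Job 2: p=10, d=7, C=18, tardiness=max(0,18-7)=11
  Job 3: p=8, d=8, C=26, tardiness=max(0,26-8)=18
  Job 4: p=2, d=19, C=28, tardiness=max(0,28-19)=9
  Job 5: p=9, d=21, C=37, tardiness=max(0,37-21)=16
Total tardiness = 56

56


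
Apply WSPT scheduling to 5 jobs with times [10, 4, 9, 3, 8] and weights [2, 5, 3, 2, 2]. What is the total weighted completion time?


Compute p/w ratios and sort ascending (WSPT): [(4, 5), (3, 2), (9, 3), (8, 2), (10, 2)]
Compute weighted completion times:
  Job (p=4,w=5): C=4, w*C=5*4=20
  Job (p=3,w=2): C=7, w*C=2*7=14
  Job (p=9,w=3): C=16, w*C=3*16=48
  Job (p=8,w=2): C=24, w*C=2*24=48
  Job (p=10,w=2): C=34, w*C=2*34=68
Total weighted completion time = 198

198


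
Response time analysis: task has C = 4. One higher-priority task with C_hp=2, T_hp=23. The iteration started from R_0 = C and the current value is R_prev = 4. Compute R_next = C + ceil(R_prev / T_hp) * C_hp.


R_next = C + ceil(R_prev / T_hp) * C_hp
ceil(4 / 23) = ceil(0.1739) = 1
Interference = 1 * 2 = 2
R_next = 4 + 2 = 6

6


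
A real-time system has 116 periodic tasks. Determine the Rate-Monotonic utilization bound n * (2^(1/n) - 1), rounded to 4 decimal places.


Compute 2^(1/116) = 1.0059932951
Subtract 1: 1.0059932951 - 1 = 0.0059932951
Multiply by n: 116 * 0.0059932951 = 0.6952222316
Round to 4 dp: 0.6952

0.6952


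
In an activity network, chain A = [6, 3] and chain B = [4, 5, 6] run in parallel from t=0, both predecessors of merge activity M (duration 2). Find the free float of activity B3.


ES(B3) = sum of predecessors on chain B = 9
EF(B3) = ES + duration = 9 + 6 = 15
Successor of B3 is M. ES(M) = max(sum(A), sum(B)) = max(9, 15) = 15
Free float = ES(successor) - EF(current) = 15 - 15 = 0

0


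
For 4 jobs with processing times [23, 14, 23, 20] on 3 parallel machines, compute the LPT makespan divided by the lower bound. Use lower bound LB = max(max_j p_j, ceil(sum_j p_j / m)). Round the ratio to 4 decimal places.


LPT order: [23, 23, 20, 14]
Machine loads after assignment: [23, 23, 34]
LPT makespan = 34
Lower bound = max(max_job, ceil(total/3)) = max(23, 27) = 27
Ratio = 34 / 27 = 1.2593

1.2593


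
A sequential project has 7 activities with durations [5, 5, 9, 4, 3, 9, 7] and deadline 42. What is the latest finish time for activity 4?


LF(activity 4) = deadline - sum of successor durations
Successors: activities 5 through 7 with durations [3, 9, 7]
Sum of successor durations = 19
LF = 42 - 19 = 23

23


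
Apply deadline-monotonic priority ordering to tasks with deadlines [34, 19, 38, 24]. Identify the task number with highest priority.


Sort tasks by relative deadline (ascending):
  Task 2: deadline = 19
  Task 4: deadline = 24
  Task 1: deadline = 34
  Task 3: deadline = 38
Priority order (highest first): [2, 4, 1, 3]
Highest priority task = 2

2


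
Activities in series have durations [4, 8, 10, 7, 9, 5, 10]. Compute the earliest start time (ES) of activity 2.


Activity 2 starts after activities 1 through 1 complete.
Predecessor durations: [4]
ES = 4 = 4

4


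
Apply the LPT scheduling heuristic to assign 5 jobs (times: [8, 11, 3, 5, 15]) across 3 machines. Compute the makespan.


Sort jobs in decreasing order (LPT): [15, 11, 8, 5, 3]
Assign each job to the least loaded machine:
  Machine 1: jobs [15], load = 15
  Machine 2: jobs [11, 3], load = 14
  Machine 3: jobs [8, 5], load = 13
Makespan = max load = 15

15


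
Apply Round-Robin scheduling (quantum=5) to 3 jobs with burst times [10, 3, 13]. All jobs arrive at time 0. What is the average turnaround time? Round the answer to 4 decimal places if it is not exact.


Time quantum = 5
Execution trace:
  J1 runs 5 units, time = 5
  J2 runs 3 units, time = 8
  J3 runs 5 units, time = 13
  J1 runs 5 units, time = 18
  J3 runs 5 units, time = 23
  J3 runs 3 units, time = 26
Finish times: [18, 8, 26]
Average turnaround = 52/3 = 17.3333

17.3333


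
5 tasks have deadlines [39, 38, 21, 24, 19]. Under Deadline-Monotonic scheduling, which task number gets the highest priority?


Sort tasks by relative deadline (ascending):
  Task 5: deadline = 19
  Task 3: deadline = 21
  Task 4: deadline = 24
  Task 2: deadline = 38
  Task 1: deadline = 39
Priority order (highest first): [5, 3, 4, 2, 1]
Highest priority task = 5

5


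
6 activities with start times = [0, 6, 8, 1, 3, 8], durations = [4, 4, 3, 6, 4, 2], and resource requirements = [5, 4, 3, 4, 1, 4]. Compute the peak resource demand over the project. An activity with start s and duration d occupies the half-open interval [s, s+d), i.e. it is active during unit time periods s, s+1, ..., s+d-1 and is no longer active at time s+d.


Each activity i is active on [start_i, start_i + duration_i).
Compute total resource usage per time slot:
  t=0: active resources = [5], total = 5
  t=1: active resources = [5, 4], total = 9
  t=2: active resources = [5, 4], total = 9
  t=3: active resources = [5, 4, 1], total = 10
  t=4: active resources = [4, 1], total = 5
  t=5: active resources = [4, 1], total = 5
  t=6: active resources = [4, 4, 1], total = 9
  t=7: active resources = [4], total = 4
  t=8: active resources = [4, 3, 4], total = 11
  t=9: active resources = [4, 3, 4], total = 11
  t=10: active resources = [3], total = 3
Peak resource demand = 11

11


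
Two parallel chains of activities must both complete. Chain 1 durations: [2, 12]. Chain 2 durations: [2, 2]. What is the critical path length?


Path A total = 2 + 12 = 14
Path B total = 2 + 2 = 4
Critical path = longest path = max(14, 4) = 14

14


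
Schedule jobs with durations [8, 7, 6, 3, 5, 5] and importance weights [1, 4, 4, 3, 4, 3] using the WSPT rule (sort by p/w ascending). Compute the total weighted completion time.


Compute p/w ratios and sort ascending (WSPT): [(3, 3), (5, 4), (6, 4), (5, 3), (7, 4), (8, 1)]
Compute weighted completion times:
  Job (p=3,w=3): C=3, w*C=3*3=9
  Job (p=5,w=4): C=8, w*C=4*8=32
  Job (p=6,w=4): C=14, w*C=4*14=56
  Job (p=5,w=3): C=19, w*C=3*19=57
  Job (p=7,w=4): C=26, w*C=4*26=104
  Job (p=8,w=1): C=34, w*C=1*34=34
Total weighted completion time = 292

292


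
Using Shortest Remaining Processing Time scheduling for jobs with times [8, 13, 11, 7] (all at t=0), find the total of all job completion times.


Since all jobs arrive at t=0, SRPT equals SPT ordering.
SPT order: [7, 8, 11, 13]
Completion times:
  Job 1: p=7, C=7
  Job 2: p=8, C=15
  Job 3: p=11, C=26
  Job 4: p=13, C=39
Total completion time = 7 + 15 + 26 + 39 = 87

87


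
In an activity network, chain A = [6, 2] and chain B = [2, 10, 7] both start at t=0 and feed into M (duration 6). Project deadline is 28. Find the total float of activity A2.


Forward pass: ES(A2) = sum of predecessors on chain A = 6
EF = ES + duration = 6 + 2 = 8
Backward pass: LF(M) = deadline = 28; LS(M) = 28 - 6 = 22
LF(A2) = LS(M) - sum(successors on chain A) = 22 - 0 = 22
LS = LF - duration = 22 - 2 = 20
Total float = LS - ES = 20 - 6 = 14

14


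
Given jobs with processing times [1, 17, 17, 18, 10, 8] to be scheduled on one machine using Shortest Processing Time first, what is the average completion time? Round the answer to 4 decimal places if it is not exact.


Sort jobs by processing time (SPT order): [1, 8, 10, 17, 17, 18]
Compute completion times sequentially:
  Job 1: processing = 1, completes at 1
  Job 2: processing = 8, completes at 9
  Job 3: processing = 10, completes at 19
  Job 4: processing = 17, completes at 36
  Job 5: processing = 17, completes at 53
  Job 6: processing = 18, completes at 71
Sum of completion times = 189
Average completion time = 189/6 = 31.5

31.5


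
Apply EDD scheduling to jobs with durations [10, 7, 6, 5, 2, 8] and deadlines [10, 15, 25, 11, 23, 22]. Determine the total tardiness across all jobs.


Sort by due date (EDD order): [(10, 10), (5, 11), (7, 15), (8, 22), (2, 23), (6, 25)]
Compute completion times and tardiness:
  Job 1: p=10, d=10, C=10, tardiness=max(0,10-10)=0
  Job 2: p=5, d=11, C=15, tardiness=max(0,15-11)=4
  Job 3: p=7, d=15, C=22, tardiness=max(0,22-15)=7
  Job 4: p=8, d=22, C=30, tardiness=max(0,30-22)=8
  Job 5: p=2, d=23, C=32, tardiness=max(0,32-23)=9
  Job 6: p=6, d=25, C=38, tardiness=max(0,38-25)=13
Total tardiness = 41

41


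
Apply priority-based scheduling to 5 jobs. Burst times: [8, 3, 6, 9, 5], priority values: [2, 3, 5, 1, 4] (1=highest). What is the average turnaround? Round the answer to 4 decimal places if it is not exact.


Sort by priority (ascending = highest first):
Order: [(1, 9), (2, 8), (3, 3), (4, 5), (5, 6)]
Completion times:
  Priority 1, burst=9, C=9
  Priority 2, burst=8, C=17
  Priority 3, burst=3, C=20
  Priority 4, burst=5, C=25
  Priority 5, burst=6, C=31
Average turnaround = 102/5 = 20.4

20.4


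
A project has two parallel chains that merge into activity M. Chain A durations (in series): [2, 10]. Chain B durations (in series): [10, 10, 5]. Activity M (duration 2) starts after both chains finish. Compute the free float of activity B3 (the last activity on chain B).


ES(B3) = sum of predecessors on chain B = 20
EF(B3) = ES + duration = 20 + 5 = 25
Successor of B3 is M. ES(M) = max(sum(A), sum(B)) = max(12, 25) = 25
Free float = ES(successor) - EF(current) = 25 - 25 = 0

0


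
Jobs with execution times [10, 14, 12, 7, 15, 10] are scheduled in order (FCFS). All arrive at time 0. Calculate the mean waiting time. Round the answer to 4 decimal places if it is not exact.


FCFS order (as given): [10, 14, 12, 7, 15, 10]
Waiting times:
  Job 1: wait = 0
  Job 2: wait = 10
  Job 3: wait = 24
  Job 4: wait = 36
  Job 5: wait = 43
  Job 6: wait = 58
Sum of waiting times = 171
Average waiting time = 171/6 = 28.5

28.5


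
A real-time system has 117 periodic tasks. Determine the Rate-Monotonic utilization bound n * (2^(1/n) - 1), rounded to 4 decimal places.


Compute 2^(1/117) = 1.0059419185
Subtract 1: 1.0059419185 - 1 = 0.0059419185
Multiply by n: 117 * 0.0059419185 = 0.6952044645
Round to 4 dp: 0.6952

0.6952


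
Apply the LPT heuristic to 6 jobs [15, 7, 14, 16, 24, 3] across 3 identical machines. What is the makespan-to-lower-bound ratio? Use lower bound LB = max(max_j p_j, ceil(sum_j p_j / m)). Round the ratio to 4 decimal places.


LPT order: [24, 16, 15, 14, 7, 3]
Machine loads after assignment: [24, 26, 29]
LPT makespan = 29
Lower bound = max(max_job, ceil(total/3)) = max(24, 27) = 27
Ratio = 29 / 27 = 1.0741

1.0741


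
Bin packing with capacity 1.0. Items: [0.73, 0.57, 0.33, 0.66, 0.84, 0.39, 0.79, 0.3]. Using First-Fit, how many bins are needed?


Place items sequentially using First-Fit:
  Item 0.73 -> new Bin 1
  Item 0.57 -> new Bin 2
  Item 0.33 -> Bin 2 (now 0.9)
  Item 0.66 -> new Bin 3
  Item 0.84 -> new Bin 4
  Item 0.39 -> new Bin 5
  Item 0.79 -> new Bin 6
  Item 0.3 -> Bin 3 (now 0.96)
Total bins used = 6

6


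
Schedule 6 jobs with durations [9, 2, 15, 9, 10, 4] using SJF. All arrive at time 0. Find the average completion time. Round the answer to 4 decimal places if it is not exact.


SJF order (ascending): [2, 4, 9, 9, 10, 15]
Completion times:
  Job 1: burst=2, C=2
  Job 2: burst=4, C=6
  Job 3: burst=9, C=15
  Job 4: burst=9, C=24
  Job 5: burst=10, C=34
  Job 6: burst=15, C=49
Average completion = 130/6 = 21.6667

21.6667


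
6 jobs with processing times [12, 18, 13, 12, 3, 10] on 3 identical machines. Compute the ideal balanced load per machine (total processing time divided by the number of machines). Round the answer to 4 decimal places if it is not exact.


Total processing time = 12 + 18 + 13 + 12 + 3 + 10 = 68
Number of machines = 3
Ideal balanced load = 68 / 3 = 22.6667

22.6667


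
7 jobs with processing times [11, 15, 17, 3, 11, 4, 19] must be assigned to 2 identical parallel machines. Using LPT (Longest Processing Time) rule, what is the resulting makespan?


Sort jobs in decreasing order (LPT): [19, 17, 15, 11, 11, 4, 3]
Assign each job to the least loaded machine:
  Machine 1: jobs [19, 11, 11], load = 41
  Machine 2: jobs [17, 15, 4, 3], load = 39
Makespan = max load = 41

41


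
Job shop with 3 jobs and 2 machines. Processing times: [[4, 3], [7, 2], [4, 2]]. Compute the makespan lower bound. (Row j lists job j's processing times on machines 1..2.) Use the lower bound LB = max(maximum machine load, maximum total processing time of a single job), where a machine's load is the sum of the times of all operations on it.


Machine loads:
  Machine 1: 4 + 7 + 4 = 15
  Machine 2: 3 + 2 + 2 = 7
Max machine load = 15
Job totals:
  Job 1: 7
  Job 2: 9
  Job 3: 6
Max job total = 9
Lower bound = max(15, 9) = 15

15


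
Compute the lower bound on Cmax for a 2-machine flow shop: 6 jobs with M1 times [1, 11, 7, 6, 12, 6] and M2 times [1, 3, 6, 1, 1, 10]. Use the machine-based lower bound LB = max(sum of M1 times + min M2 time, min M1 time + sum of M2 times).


LB1 = sum(M1 times) + min(M2 times) = 43 + 1 = 44
LB2 = min(M1 times) + sum(M2 times) = 1 + 22 = 23
Lower bound = max(LB1, LB2) = max(44, 23) = 44

44


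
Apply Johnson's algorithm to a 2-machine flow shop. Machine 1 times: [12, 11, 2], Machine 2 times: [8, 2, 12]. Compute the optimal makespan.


Apply Johnson's rule:
  Group 1 (a <= b): [(3, 2, 12)]
  Group 2 (a > b): [(1, 12, 8), (2, 11, 2)]
Optimal job order: [3, 1, 2]
Schedule:
  Job 3: M1 done at 2, M2 done at 14
  Job 1: M1 done at 14, M2 done at 22
  Job 2: M1 done at 25, M2 done at 27
Makespan = 27

27


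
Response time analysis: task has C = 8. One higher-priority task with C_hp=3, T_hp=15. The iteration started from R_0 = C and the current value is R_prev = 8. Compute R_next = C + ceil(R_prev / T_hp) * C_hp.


R_next = C + ceil(R_prev / T_hp) * C_hp
ceil(8 / 15) = ceil(0.5333) = 1
Interference = 1 * 3 = 3
R_next = 8 + 3 = 11

11


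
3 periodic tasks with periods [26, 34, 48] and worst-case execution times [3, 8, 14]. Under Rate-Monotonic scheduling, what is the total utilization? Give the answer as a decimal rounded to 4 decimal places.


Compute individual utilizations (exact fractions):
  Task 1: C/T = 3/26 (approx. 0.1154)
  Task 2: C/T = 8/34 = 4/17 (approx. 0.2353)
  Task 3: C/T = 14/48 = 7/24 (approx. 0.2917)
Total utilization U = 3/26 + 4/17 + 7/24 = 3407/5304
Rounded to 4 decimal places: U = 0.6423
RM (Liu & Layland) bound for 3 tasks = 0.779763; compare with U = 3407/5304 (approx. 0.642345)
U <= bound, so schedulable by RM sufficient condition.

0.6423


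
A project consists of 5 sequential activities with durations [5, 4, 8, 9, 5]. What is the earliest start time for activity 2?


Activity 2 starts after activities 1 through 1 complete.
Predecessor durations: [5]
ES = 5 = 5

5


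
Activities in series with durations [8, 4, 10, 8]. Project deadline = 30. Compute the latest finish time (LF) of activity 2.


LF(activity 2) = deadline - sum of successor durations
Successors: activities 3 through 4 with durations [10, 8]
Sum of successor durations = 18
LF = 30 - 18 = 12

12


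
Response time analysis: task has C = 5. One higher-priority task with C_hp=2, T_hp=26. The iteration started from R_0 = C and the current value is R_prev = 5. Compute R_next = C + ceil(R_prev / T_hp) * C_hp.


R_next = C + ceil(R_prev / T_hp) * C_hp
ceil(5 / 26) = ceil(0.1923) = 1
Interference = 1 * 2 = 2
R_next = 5 + 2 = 7

7


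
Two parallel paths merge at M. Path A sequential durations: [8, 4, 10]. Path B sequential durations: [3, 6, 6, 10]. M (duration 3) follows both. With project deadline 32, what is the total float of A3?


Forward pass: ES(A3) = sum of predecessors on chain A = 12
EF = ES + duration = 12 + 10 = 22
Backward pass: LF(M) = deadline = 32; LS(M) = 32 - 3 = 29
LF(A3) = LS(M) - sum(successors on chain A) = 29 - 0 = 29
LS = LF - duration = 29 - 10 = 19
Total float = LS - ES = 19 - 12 = 7

7


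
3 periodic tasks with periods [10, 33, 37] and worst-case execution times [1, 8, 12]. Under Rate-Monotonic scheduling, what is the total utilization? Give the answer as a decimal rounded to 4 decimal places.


Compute individual utilizations (exact fractions):
  Task 1: C/T = 1/10 (approx. 0.1)
  Task 2: C/T = 8/33 (approx. 0.2424)
  Task 3: C/T = 12/37 (approx. 0.3243)
Total utilization U = 1/10 + 8/33 + 12/37 = 8141/12210
Rounded to 4 decimal places: U = 0.6667
RM (Liu & Layland) bound for 3 tasks = 0.779763; compare with U = 8141/12210 (approx. 0.666749)
U <= bound, so schedulable by RM sufficient condition.

0.6667


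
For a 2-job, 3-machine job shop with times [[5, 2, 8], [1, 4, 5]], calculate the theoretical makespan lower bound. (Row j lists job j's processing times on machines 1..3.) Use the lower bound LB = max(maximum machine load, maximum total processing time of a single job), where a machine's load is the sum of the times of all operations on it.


Machine loads:
  Machine 1: 5 + 1 = 6
  Machine 2: 2 + 4 = 6
  Machine 3: 8 + 5 = 13
Max machine load = 13
Job totals:
  Job 1: 15
  Job 2: 10
Max job total = 15
Lower bound = max(13, 15) = 15

15


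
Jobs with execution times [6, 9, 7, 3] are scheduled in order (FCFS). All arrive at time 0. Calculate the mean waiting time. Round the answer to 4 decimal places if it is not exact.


FCFS order (as given): [6, 9, 7, 3]
Waiting times:
  Job 1: wait = 0
  Job 2: wait = 6
  Job 3: wait = 15
  Job 4: wait = 22
Sum of waiting times = 43
Average waiting time = 43/4 = 10.75

10.75


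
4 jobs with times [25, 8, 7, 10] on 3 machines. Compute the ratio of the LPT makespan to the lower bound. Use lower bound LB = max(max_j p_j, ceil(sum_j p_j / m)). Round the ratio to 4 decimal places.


LPT order: [25, 10, 8, 7]
Machine loads after assignment: [25, 10, 15]
LPT makespan = 25
Lower bound = max(max_job, ceil(total/3)) = max(25, 17) = 25
Ratio = 25 / 25 = 1.0

1.0


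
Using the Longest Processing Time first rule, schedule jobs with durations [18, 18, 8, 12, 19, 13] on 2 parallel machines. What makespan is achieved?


Sort jobs in decreasing order (LPT): [19, 18, 18, 13, 12, 8]
Assign each job to the least loaded machine:
  Machine 1: jobs [19, 13, 12], load = 44
  Machine 2: jobs [18, 18, 8], load = 44
Makespan = max load = 44

44


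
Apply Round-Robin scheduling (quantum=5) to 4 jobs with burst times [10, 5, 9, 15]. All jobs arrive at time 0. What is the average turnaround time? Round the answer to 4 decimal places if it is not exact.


Time quantum = 5
Execution trace:
  J1 runs 5 units, time = 5
  J2 runs 5 units, time = 10
  J3 runs 5 units, time = 15
  J4 runs 5 units, time = 20
  J1 runs 5 units, time = 25
  J3 runs 4 units, time = 29
  J4 runs 5 units, time = 34
  J4 runs 5 units, time = 39
Finish times: [25, 10, 29, 39]
Average turnaround = 103/4 = 25.75

25.75


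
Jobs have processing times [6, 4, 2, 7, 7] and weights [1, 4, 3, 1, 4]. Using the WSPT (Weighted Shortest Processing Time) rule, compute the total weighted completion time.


Compute p/w ratios and sort ascending (WSPT): [(2, 3), (4, 4), (7, 4), (6, 1), (7, 1)]
Compute weighted completion times:
  Job (p=2,w=3): C=2, w*C=3*2=6
  Job (p=4,w=4): C=6, w*C=4*6=24
  Job (p=7,w=4): C=13, w*C=4*13=52
  Job (p=6,w=1): C=19, w*C=1*19=19
  Job (p=7,w=1): C=26, w*C=1*26=26
Total weighted completion time = 127

127


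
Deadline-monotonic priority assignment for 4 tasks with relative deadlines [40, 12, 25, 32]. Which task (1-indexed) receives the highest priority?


Sort tasks by relative deadline (ascending):
  Task 2: deadline = 12
  Task 3: deadline = 25
  Task 4: deadline = 32
  Task 1: deadline = 40
Priority order (highest first): [2, 3, 4, 1]
Highest priority task = 2

2


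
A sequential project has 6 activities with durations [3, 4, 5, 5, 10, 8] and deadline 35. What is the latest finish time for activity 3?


LF(activity 3) = deadline - sum of successor durations
Successors: activities 4 through 6 with durations [5, 10, 8]
Sum of successor durations = 23
LF = 35 - 23 = 12

12


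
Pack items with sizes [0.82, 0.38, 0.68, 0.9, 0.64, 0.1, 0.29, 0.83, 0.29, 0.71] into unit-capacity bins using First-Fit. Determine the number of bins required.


Place items sequentially using First-Fit:
  Item 0.82 -> new Bin 1
  Item 0.38 -> new Bin 2
  Item 0.68 -> new Bin 3
  Item 0.9 -> new Bin 4
  Item 0.64 -> new Bin 5
  Item 0.1 -> Bin 1 (now 0.92)
  Item 0.29 -> Bin 2 (now 0.67)
  Item 0.83 -> new Bin 6
  Item 0.29 -> Bin 2 (now 0.96)
  Item 0.71 -> new Bin 7
Total bins used = 7

7


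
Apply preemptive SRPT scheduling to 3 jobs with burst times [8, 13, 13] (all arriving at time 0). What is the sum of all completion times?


Since all jobs arrive at t=0, SRPT equals SPT ordering.
SPT order: [8, 13, 13]
Completion times:
  Job 1: p=8, C=8
  Job 2: p=13, C=21
  Job 3: p=13, C=34
Total completion time = 8 + 21 + 34 = 63

63


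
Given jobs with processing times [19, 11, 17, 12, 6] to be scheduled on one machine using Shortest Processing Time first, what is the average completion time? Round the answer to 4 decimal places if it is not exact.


Sort jobs by processing time (SPT order): [6, 11, 12, 17, 19]
Compute completion times sequentially:
  Job 1: processing = 6, completes at 6
  Job 2: processing = 11, completes at 17
  Job 3: processing = 12, completes at 29
  Job 4: processing = 17, completes at 46
  Job 5: processing = 19, completes at 65
Sum of completion times = 163
Average completion time = 163/5 = 32.6

32.6


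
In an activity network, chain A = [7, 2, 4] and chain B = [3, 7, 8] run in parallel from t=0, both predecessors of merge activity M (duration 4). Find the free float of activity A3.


ES(A3) = sum of predecessors on chain A = 9
EF(A3) = ES + duration = 9 + 4 = 13
Successor of A3 is M. ES(M) = max(sum(A), sum(B)) = max(13, 18) = 18
Free float = ES(successor) - EF(current) = 18 - 13 = 5

5


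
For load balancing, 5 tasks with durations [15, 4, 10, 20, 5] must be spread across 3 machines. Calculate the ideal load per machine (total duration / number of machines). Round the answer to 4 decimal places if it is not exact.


Total processing time = 15 + 4 + 10 + 20 + 5 = 54
Number of machines = 3
Ideal balanced load = 54 / 3 = 18.0

18.0


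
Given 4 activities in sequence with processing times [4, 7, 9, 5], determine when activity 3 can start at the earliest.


Activity 3 starts after activities 1 through 2 complete.
Predecessor durations: [4, 7]
ES = 4 + 7 = 11

11


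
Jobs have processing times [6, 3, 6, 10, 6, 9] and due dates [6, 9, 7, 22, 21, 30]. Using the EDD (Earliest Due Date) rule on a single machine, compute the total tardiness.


Sort by due date (EDD order): [(6, 6), (6, 7), (3, 9), (6, 21), (10, 22), (9, 30)]
Compute completion times and tardiness:
  Job 1: p=6, d=6, C=6, tardiness=max(0,6-6)=0
  Job 2: p=6, d=7, C=12, tardiness=max(0,12-7)=5
  Job 3: p=3, d=9, C=15, tardiness=max(0,15-9)=6
  Job 4: p=6, d=21, C=21, tardiness=max(0,21-21)=0
  Job 5: p=10, d=22, C=31, tardiness=max(0,31-22)=9
  Job 6: p=9, d=30, C=40, tardiness=max(0,40-30)=10
Total tardiness = 30

30


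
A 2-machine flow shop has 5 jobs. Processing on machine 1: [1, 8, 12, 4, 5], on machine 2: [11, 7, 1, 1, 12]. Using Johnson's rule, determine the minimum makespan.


Apply Johnson's rule:
  Group 1 (a <= b): [(1, 1, 11), (5, 5, 12)]
  Group 2 (a > b): [(2, 8, 7), (3, 12, 1), (4, 4, 1)]
Optimal job order: [1, 5, 2, 3, 4]
Schedule:
  Job 1: M1 done at 1, M2 done at 12
  Job 5: M1 done at 6, M2 done at 24
  Job 2: M1 done at 14, M2 done at 31
  Job 3: M1 done at 26, M2 done at 32
  Job 4: M1 done at 30, M2 done at 33
Makespan = 33

33


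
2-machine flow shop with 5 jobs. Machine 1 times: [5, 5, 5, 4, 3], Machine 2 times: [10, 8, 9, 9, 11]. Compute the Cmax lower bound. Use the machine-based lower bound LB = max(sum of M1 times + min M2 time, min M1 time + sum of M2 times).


LB1 = sum(M1 times) + min(M2 times) = 22 + 8 = 30
LB2 = min(M1 times) + sum(M2 times) = 3 + 47 = 50
Lower bound = max(LB1, LB2) = max(30, 50) = 50

50


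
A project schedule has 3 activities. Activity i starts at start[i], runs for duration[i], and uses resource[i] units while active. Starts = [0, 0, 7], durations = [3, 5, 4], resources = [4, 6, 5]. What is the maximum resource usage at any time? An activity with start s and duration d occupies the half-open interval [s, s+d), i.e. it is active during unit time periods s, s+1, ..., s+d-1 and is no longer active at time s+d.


Each activity i is active on [start_i, start_i + duration_i).
Compute total resource usage per time slot:
  t=0: active resources = [4, 6], total = 10
  t=1: active resources = [4, 6], total = 10
  t=2: active resources = [4, 6], total = 10
  t=3: active resources = [6], total = 6
  t=4: active resources = [6], total = 6
  t=5: active resources = [], total = 0
  t=6: active resources = [], total = 0
  t=7: active resources = [5], total = 5
  t=8: active resources = [5], total = 5
  t=9: active resources = [5], total = 5
  t=10: active resources = [5], total = 5
Peak resource demand = 10

10


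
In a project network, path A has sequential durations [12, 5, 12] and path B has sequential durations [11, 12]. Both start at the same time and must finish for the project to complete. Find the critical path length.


Path A total = 12 + 5 + 12 = 29
Path B total = 11 + 12 = 23
Critical path = longest path = max(29, 23) = 29

29


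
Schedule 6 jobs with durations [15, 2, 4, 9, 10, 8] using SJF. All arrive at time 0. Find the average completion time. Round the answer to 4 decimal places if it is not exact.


SJF order (ascending): [2, 4, 8, 9, 10, 15]
Completion times:
  Job 1: burst=2, C=2
  Job 2: burst=4, C=6
  Job 3: burst=8, C=14
  Job 4: burst=9, C=23
  Job 5: burst=10, C=33
  Job 6: burst=15, C=48
Average completion = 126/6 = 21.0

21.0


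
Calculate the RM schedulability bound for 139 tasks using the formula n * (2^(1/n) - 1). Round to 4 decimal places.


Compute 2^(1/139) = 1.0049991245
Subtract 1: 1.0049991245 - 1 = 0.0049991245
Multiply by n: 139 * 0.0049991245 = 0.6948783055
Round to 4 dp: 0.6949

0.6949


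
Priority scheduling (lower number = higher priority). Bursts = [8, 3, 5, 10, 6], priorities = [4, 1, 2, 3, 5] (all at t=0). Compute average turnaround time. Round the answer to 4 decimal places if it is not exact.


Sort by priority (ascending = highest first):
Order: [(1, 3), (2, 5), (3, 10), (4, 8), (5, 6)]
Completion times:
  Priority 1, burst=3, C=3
  Priority 2, burst=5, C=8
  Priority 3, burst=10, C=18
  Priority 4, burst=8, C=26
  Priority 5, burst=6, C=32
Average turnaround = 87/5 = 17.4

17.4


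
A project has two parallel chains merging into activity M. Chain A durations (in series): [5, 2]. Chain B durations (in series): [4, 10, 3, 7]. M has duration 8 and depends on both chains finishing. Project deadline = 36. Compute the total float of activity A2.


Forward pass: ES(A2) = sum of predecessors on chain A = 5
EF = ES + duration = 5 + 2 = 7
Backward pass: LF(M) = deadline = 36; LS(M) = 36 - 8 = 28
LF(A2) = LS(M) - sum(successors on chain A) = 28 - 0 = 28
LS = LF - duration = 28 - 2 = 26
Total float = LS - ES = 26 - 5 = 21

21


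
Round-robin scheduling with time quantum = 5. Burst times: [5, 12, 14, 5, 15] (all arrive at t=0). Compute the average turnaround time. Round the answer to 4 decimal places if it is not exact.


Time quantum = 5
Execution trace:
  J1 runs 5 units, time = 5
  J2 runs 5 units, time = 10
  J3 runs 5 units, time = 15
  J4 runs 5 units, time = 20
  J5 runs 5 units, time = 25
  J2 runs 5 units, time = 30
  J3 runs 5 units, time = 35
  J5 runs 5 units, time = 40
  J2 runs 2 units, time = 42
  J3 runs 4 units, time = 46
  J5 runs 5 units, time = 51
Finish times: [5, 42, 46, 20, 51]
Average turnaround = 164/5 = 32.8

32.8


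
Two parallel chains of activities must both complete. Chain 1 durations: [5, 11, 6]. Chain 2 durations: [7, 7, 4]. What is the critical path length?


Path A total = 5 + 11 + 6 = 22
Path B total = 7 + 7 + 4 = 18
Critical path = longest path = max(22, 18) = 22

22


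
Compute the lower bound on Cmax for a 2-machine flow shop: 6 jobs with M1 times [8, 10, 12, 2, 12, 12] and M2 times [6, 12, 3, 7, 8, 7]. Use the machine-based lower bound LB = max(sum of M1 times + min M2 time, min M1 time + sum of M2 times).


LB1 = sum(M1 times) + min(M2 times) = 56 + 3 = 59
LB2 = min(M1 times) + sum(M2 times) = 2 + 43 = 45
Lower bound = max(LB1, LB2) = max(59, 45) = 59

59


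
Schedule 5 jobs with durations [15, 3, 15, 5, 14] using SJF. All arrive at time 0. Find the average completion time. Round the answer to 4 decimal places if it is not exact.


SJF order (ascending): [3, 5, 14, 15, 15]
Completion times:
  Job 1: burst=3, C=3
  Job 2: burst=5, C=8
  Job 3: burst=14, C=22
  Job 4: burst=15, C=37
  Job 5: burst=15, C=52
Average completion = 122/5 = 24.4

24.4


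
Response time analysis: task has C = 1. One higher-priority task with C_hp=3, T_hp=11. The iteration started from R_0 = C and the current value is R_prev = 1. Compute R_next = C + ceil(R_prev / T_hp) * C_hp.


R_next = C + ceil(R_prev / T_hp) * C_hp
ceil(1 / 11) = ceil(0.0909) = 1
Interference = 1 * 3 = 3
R_next = 1 + 3 = 4

4


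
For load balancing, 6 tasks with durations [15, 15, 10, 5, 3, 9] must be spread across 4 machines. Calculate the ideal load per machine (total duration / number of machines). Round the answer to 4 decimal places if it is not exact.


Total processing time = 15 + 15 + 10 + 5 + 3 + 9 = 57
Number of machines = 4
Ideal balanced load = 57 / 4 = 14.25

14.25


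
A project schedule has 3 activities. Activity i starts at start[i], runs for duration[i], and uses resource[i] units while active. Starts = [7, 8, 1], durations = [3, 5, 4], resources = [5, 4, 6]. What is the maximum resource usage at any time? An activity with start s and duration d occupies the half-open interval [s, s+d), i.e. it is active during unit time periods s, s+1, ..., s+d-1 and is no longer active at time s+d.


Each activity i is active on [start_i, start_i + duration_i).
Compute total resource usage per time slot:
  t=0: active resources = [], total = 0
  t=1: active resources = [6], total = 6
  t=2: active resources = [6], total = 6
  t=3: active resources = [6], total = 6
  t=4: active resources = [6], total = 6
  t=5: active resources = [], total = 0
  t=6: active resources = [], total = 0
  t=7: active resources = [5], total = 5
  t=8: active resources = [5, 4], total = 9
  t=9: active resources = [5, 4], total = 9
  t=10: active resources = [4], total = 4
  t=11: active resources = [4], total = 4
  t=12: active resources = [4], total = 4
Peak resource demand = 9

9


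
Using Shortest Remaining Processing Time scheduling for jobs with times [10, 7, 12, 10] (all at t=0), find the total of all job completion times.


Since all jobs arrive at t=0, SRPT equals SPT ordering.
SPT order: [7, 10, 10, 12]
Completion times:
  Job 1: p=7, C=7
  Job 2: p=10, C=17
  Job 3: p=10, C=27
  Job 4: p=12, C=39
Total completion time = 7 + 17 + 27 + 39 = 90

90


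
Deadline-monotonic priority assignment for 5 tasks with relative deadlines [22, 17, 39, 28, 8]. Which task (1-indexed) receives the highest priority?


Sort tasks by relative deadline (ascending):
  Task 5: deadline = 8
  Task 2: deadline = 17
  Task 1: deadline = 22
  Task 4: deadline = 28
  Task 3: deadline = 39
Priority order (highest first): [5, 2, 1, 4, 3]
Highest priority task = 5

5


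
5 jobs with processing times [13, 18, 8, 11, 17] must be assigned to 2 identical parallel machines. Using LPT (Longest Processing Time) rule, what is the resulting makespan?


Sort jobs in decreasing order (LPT): [18, 17, 13, 11, 8]
Assign each job to the least loaded machine:
  Machine 1: jobs [18, 11, 8], load = 37
  Machine 2: jobs [17, 13], load = 30
Makespan = max load = 37

37


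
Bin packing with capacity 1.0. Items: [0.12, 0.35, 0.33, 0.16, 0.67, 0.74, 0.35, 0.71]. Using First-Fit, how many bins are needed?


Place items sequentially using First-Fit:
  Item 0.12 -> new Bin 1
  Item 0.35 -> Bin 1 (now 0.47)
  Item 0.33 -> Bin 1 (now 0.8)
  Item 0.16 -> Bin 1 (now 0.96)
  Item 0.67 -> new Bin 2
  Item 0.74 -> new Bin 3
  Item 0.35 -> new Bin 4
  Item 0.71 -> new Bin 5
Total bins used = 5

5


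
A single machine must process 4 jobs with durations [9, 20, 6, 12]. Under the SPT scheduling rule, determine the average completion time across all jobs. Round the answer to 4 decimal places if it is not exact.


Sort jobs by processing time (SPT order): [6, 9, 12, 20]
Compute completion times sequentially:
  Job 1: processing = 6, completes at 6
  Job 2: processing = 9, completes at 15
  Job 3: processing = 12, completes at 27
  Job 4: processing = 20, completes at 47
Sum of completion times = 95
Average completion time = 95/4 = 23.75

23.75


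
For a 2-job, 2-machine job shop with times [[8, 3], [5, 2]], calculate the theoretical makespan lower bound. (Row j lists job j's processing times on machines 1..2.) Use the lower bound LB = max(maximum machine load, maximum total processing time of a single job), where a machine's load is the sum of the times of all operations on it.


Machine loads:
  Machine 1: 8 + 5 = 13
  Machine 2: 3 + 2 = 5
Max machine load = 13
Job totals:
  Job 1: 11
  Job 2: 7
Max job total = 11
Lower bound = max(13, 11) = 13

13


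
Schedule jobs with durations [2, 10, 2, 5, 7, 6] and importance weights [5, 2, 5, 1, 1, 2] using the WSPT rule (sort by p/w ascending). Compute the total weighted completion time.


Compute p/w ratios and sort ascending (WSPT): [(2, 5), (2, 5), (6, 2), (10, 2), (5, 1), (7, 1)]
Compute weighted completion times:
  Job (p=2,w=5): C=2, w*C=5*2=10
  Job (p=2,w=5): C=4, w*C=5*4=20
  Job (p=6,w=2): C=10, w*C=2*10=20
  Job (p=10,w=2): C=20, w*C=2*20=40
  Job (p=5,w=1): C=25, w*C=1*25=25
  Job (p=7,w=1): C=32, w*C=1*32=32
Total weighted completion time = 147

147


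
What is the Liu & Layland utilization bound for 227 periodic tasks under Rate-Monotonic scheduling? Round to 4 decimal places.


Compute 2^(1/227) = 1.0030581785
Subtract 1: 1.0030581785 - 1 = 0.0030581785
Multiply by n: 227 * 0.0030581785 = 0.6942065195
Round to 4 dp: 0.6942

0.6942


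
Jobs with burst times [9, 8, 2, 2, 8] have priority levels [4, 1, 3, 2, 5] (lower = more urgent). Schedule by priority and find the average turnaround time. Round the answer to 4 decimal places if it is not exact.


Sort by priority (ascending = highest first):
Order: [(1, 8), (2, 2), (3, 2), (4, 9), (5, 8)]
Completion times:
  Priority 1, burst=8, C=8
  Priority 2, burst=2, C=10
  Priority 3, burst=2, C=12
  Priority 4, burst=9, C=21
  Priority 5, burst=8, C=29
Average turnaround = 80/5 = 16.0

16.0


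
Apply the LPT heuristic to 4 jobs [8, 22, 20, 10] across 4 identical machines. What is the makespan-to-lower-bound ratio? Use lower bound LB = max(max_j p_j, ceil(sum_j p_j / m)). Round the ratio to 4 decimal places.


LPT order: [22, 20, 10, 8]
Machine loads after assignment: [22, 20, 10, 8]
LPT makespan = 22
Lower bound = max(max_job, ceil(total/4)) = max(22, 15) = 22
Ratio = 22 / 22 = 1.0

1.0


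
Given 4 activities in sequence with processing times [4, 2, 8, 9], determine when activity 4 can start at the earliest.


Activity 4 starts after activities 1 through 3 complete.
Predecessor durations: [4, 2, 8]
ES = 4 + 2 + 8 = 14

14


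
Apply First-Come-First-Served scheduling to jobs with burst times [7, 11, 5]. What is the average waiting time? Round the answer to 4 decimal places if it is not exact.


FCFS order (as given): [7, 11, 5]
Waiting times:
  Job 1: wait = 0
  Job 2: wait = 7
  Job 3: wait = 18
Sum of waiting times = 25
Average waiting time = 25/3 = 8.3333

8.3333


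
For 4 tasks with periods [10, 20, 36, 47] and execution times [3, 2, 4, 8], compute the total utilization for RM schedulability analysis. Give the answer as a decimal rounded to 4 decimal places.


Compute individual utilizations (exact fractions):
  Task 1: C/T = 3/10 (approx. 0.3)
  Task 2: C/T = 2/20 = 1/10 (approx. 0.1)
  Task 3: C/T = 4/36 = 1/9 (approx. 0.1111)
  Task 4: C/T = 8/47 (approx. 0.1702)
Total utilization U = 3/10 + 1/10 + 1/9 + 8/47 = 1441/2115
Rounded to 4 decimal places: U = 0.6813
RM (Liu & Layland) bound for 4 tasks = 0.756828; compare with U = 1441/2115 (approx. 0.681324)
U <= bound, so schedulable by RM sufficient condition.

0.6813


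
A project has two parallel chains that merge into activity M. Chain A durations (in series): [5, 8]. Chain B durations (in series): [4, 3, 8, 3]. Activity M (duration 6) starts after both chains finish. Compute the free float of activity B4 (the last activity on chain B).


ES(B4) = sum of predecessors on chain B = 15
EF(B4) = ES + duration = 15 + 3 = 18
Successor of B4 is M. ES(M) = max(sum(A), sum(B)) = max(13, 18) = 18
Free float = ES(successor) - EF(current) = 18 - 18 = 0

0


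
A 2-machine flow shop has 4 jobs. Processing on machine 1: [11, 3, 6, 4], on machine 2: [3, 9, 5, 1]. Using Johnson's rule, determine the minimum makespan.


Apply Johnson's rule:
  Group 1 (a <= b): [(2, 3, 9)]
  Group 2 (a > b): [(3, 6, 5), (1, 11, 3), (4, 4, 1)]
Optimal job order: [2, 3, 1, 4]
Schedule:
  Job 2: M1 done at 3, M2 done at 12
  Job 3: M1 done at 9, M2 done at 17
  Job 1: M1 done at 20, M2 done at 23
  Job 4: M1 done at 24, M2 done at 25
Makespan = 25

25


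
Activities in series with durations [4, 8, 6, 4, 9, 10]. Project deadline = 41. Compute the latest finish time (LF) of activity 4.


LF(activity 4) = deadline - sum of successor durations
Successors: activities 5 through 6 with durations [9, 10]
Sum of successor durations = 19
LF = 41 - 19 = 22

22


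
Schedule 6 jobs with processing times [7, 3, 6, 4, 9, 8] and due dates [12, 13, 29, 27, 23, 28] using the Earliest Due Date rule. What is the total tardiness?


Sort by due date (EDD order): [(7, 12), (3, 13), (9, 23), (4, 27), (8, 28), (6, 29)]
Compute completion times and tardiness:
  Job 1: p=7, d=12, C=7, tardiness=max(0,7-12)=0
  Job 2: p=3, d=13, C=10, tardiness=max(0,10-13)=0
  Job 3: p=9, d=23, C=19, tardiness=max(0,19-23)=0
  Job 4: p=4, d=27, C=23, tardiness=max(0,23-27)=0
  Job 5: p=8, d=28, C=31, tardiness=max(0,31-28)=3
  Job 6: p=6, d=29, C=37, tardiness=max(0,37-29)=8
Total tardiness = 11

11


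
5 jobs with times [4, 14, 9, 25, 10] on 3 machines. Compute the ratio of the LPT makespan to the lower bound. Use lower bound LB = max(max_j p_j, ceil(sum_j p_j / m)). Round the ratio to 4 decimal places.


LPT order: [25, 14, 10, 9, 4]
Machine loads after assignment: [25, 18, 19]
LPT makespan = 25
Lower bound = max(max_job, ceil(total/3)) = max(25, 21) = 25
Ratio = 25 / 25 = 1.0

1.0


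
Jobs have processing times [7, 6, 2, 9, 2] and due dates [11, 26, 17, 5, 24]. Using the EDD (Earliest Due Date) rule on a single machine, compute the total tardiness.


Sort by due date (EDD order): [(9, 5), (7, 11), (2, 17), (2, 24), (6, 26)]
Compute completion times and tardiness:
  Job 1: p=9, d=5, C=9, tardiness=max(0,9-5)=4
  Job 2: p=7, d=11, C=16, tardiness=max(0,16-11)=5
  Job 3: p=2, d=17, C=18, tardiness=max(0,18-17)=1
  Job 4: p=2, d=24, C=20, tardiness=max(0,20-24)=0
  Job 5: p=6, d=26, C=26, tardiness=max(0,26-26)=0
Total tardiness = 10

10
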